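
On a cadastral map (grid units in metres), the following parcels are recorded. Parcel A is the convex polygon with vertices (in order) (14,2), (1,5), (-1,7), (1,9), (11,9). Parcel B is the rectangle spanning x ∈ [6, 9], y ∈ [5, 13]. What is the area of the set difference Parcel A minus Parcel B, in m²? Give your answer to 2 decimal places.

53.00

|Parcel A| = 65, |Parcel A∩Parcel B| = 12.
|Parcel A ∖ Parcel B| = |Parcel A| − |Parcel A∩Parcel B| = 65 − 12 = 53.00.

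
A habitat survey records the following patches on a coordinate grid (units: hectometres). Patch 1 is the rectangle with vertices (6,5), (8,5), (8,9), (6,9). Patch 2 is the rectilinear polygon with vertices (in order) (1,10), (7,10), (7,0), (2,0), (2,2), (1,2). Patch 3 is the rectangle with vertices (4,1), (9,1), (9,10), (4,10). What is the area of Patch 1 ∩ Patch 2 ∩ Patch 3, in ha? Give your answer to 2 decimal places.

4.00

The intersection is the polygon with vertices (6,9), (7,9), (7,5), (6,5).
By the shoelace formula its area is 4.00.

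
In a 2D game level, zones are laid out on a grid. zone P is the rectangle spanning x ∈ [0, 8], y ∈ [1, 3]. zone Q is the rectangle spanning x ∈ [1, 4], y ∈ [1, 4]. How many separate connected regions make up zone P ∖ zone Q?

2

zone P ∖ zone Q splits into 2 disjoint pieces (area 8, area 2).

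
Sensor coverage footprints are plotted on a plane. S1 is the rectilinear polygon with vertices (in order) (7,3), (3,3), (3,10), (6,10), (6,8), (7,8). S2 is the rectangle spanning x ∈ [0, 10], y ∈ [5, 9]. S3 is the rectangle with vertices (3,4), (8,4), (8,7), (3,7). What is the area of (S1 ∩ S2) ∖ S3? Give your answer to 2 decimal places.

7.00

|S1 ∩ S2| = 15.
|(S1 ∩ S2) ∩ S3| = 8.
|(S1 ∩ S2) ∖ S3| = 15 − 8 = 7.00.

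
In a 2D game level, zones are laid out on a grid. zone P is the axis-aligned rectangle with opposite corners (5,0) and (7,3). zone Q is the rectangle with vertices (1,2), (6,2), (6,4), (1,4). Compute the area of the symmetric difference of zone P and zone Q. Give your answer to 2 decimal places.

|zone P∩zone Q|: x∈[5,6], y∈[2,3] → 1·1 = 1.
|zone P △ zone Q| = |zone P| + |zone Q| − 2·|zone P∩zone Q| = 6 + 10 − 2 = 14.00.

14.00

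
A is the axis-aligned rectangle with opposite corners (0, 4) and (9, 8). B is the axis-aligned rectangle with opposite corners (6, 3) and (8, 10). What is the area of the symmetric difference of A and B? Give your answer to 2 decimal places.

|A∩B|: x∈[6,8], y∈[4,8] → 2·4 = 8.
|A △ B| = |A| + |B| − 2·|A∩B| = 36 + 14 − 16 = 34.00.

34.00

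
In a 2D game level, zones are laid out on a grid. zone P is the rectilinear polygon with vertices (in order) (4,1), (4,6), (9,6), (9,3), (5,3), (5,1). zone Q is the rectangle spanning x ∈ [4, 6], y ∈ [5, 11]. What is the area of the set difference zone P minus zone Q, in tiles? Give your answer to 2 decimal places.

15.00

|zone P| = 17, |zone P∩zone Q| = 2.
|zone P ∖ zone Q| = |zone P| − |zone P∩zone Q| = 17 − 2 = 15.00.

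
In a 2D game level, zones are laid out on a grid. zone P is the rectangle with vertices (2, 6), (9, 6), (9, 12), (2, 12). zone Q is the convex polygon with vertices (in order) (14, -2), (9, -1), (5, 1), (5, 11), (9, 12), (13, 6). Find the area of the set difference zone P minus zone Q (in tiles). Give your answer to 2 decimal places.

20.00

|zone P| = 42, |zone P∩zone Q| = 22.
|zone P ∖ zone Q| = |zone P| − |zone P∩zone Q| = 42 − 22 = 20.00.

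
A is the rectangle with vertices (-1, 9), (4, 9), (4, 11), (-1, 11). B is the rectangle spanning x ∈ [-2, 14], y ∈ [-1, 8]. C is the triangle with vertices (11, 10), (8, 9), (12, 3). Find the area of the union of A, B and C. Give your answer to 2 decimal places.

158.45

By inclusion–exclusion:
Individual areas: |A| = 10, |B| = 144, |C| = 11.
|A∩B| = 0 (no overlap).
|A∩C| = 0.
|B∩C| = 6.5476.
|A∩B∩C| = 0.
|A ∪ B ∪ C| = 165 − 6.5476 + 0 = 158.45.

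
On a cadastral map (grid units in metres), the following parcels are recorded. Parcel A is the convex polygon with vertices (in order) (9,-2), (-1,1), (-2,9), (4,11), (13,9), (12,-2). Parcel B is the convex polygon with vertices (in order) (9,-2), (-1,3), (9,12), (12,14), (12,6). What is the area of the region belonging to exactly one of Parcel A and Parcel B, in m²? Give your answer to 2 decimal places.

74.14

|Parcel A| = 152.5, |Parcel B| = 103, |Parcel A∩Parcel B| = 90.681.
|Parcel A △ Parcel B| = |Parcel A| + |Parcel B| − 2·|Parcel A∩Parcel B| = 152.5 + 103 − 181.3619 = 74.14.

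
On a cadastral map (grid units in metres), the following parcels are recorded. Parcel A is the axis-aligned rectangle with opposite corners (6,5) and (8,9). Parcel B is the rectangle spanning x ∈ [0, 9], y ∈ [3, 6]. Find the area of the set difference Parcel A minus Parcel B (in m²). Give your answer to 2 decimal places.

|Parcel A∩Parcel B|: x∈[6,8], y∈[5,6] → 2·1 = 2.
|Parcel A| = 8.
|Parcel A ∖ Parcel B| = |Parcel A| − |Parcel A∩Parcel B| = 8 − 2 = 6.00.

6.00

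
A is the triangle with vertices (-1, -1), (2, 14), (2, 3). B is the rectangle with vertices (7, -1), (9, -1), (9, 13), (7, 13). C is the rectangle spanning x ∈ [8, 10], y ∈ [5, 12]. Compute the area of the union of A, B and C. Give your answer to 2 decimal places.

By inclusion–exclusion:
Individual areas: |A| = 16.5, |B| = 28, |C| = 14.
|A∩B| = 0.
|A∩C| = 0.
|B∩C|: x∈[8,9], y∈[5,12] → 1·7 = 7.
|A∩B∩C| = 0.
|A ∪ B ∪ C| = 58.5 − 7 + 0 = 51.50.

51.50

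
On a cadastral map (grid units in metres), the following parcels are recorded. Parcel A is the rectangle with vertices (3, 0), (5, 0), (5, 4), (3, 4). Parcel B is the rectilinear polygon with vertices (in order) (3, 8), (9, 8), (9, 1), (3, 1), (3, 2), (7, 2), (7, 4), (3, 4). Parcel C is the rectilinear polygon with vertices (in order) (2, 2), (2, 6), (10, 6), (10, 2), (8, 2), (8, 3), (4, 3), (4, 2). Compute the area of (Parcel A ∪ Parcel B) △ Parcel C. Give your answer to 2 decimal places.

|Parcel A ∪ Parcel B| = 40.
|(Parcel A ∪ Parcel B) ∩ Parcel C| = 18.
|(Parcel A ∪ Parcel B) △ Parcel C| = 40 + 28 − 36 = 32.00.

32.00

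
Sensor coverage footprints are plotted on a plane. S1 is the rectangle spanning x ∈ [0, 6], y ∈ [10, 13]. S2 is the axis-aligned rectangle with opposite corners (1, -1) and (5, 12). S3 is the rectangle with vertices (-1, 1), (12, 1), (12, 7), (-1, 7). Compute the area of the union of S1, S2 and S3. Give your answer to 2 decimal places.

116.00

By inclusion–exclusion:
Individual areas: |S1| = 18, |S2| = 52, |S3| = 78.
|S1∩S2|: x∈[1,5], y∈[10,12] → 4·2 = 8.
|S1∩S3| = 0 (no overlap).
|S2∩S3|: x∈[1,5], y∈[1,7] → 4·6 = 24.
|S1∩S2∩S3| = 0.
|S1 ∪ S2 ∪ S3| = 148 − 32 + 0 = 116.00.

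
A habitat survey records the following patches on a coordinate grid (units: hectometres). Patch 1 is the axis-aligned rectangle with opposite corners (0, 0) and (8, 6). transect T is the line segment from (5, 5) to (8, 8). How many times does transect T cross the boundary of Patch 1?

1

The segment meets the boundary at (6,6).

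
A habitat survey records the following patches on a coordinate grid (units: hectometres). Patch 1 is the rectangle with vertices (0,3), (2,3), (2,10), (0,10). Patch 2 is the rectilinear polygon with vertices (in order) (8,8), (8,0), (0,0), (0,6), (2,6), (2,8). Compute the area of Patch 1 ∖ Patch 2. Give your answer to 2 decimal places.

8.00

|Patch 1| = 14, |Patch 1∩Patch 2| = 6.
|Patch 1 ∖ Patch 2| = |Patch 1| − |Patch 1∩Patch 2| = 14 − 6 = 8.00.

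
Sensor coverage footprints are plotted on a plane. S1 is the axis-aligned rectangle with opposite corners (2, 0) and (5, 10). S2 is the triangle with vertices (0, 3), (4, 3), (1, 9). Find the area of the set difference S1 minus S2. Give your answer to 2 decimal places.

26.00

|S1| = 30, |S1∩S2| = 4.
|S1 ∖ S2| = |S1| − |S1∩S2| = 30 − 4 = 26.00.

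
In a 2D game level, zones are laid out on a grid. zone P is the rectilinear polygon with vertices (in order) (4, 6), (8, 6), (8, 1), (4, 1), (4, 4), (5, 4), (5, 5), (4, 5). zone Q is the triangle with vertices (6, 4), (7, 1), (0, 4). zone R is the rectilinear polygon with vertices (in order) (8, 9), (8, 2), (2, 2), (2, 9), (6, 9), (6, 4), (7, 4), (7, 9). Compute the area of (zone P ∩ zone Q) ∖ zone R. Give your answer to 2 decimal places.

|zone P ∩ zone Q| = 5.5714.
|(zone P ∩ zone Q) ∩ zone R| = 4.5714.
|(zone P ∩ zone Q) ∖ zone R| = 5.5714 − 4.5714 = 1.00.

1.00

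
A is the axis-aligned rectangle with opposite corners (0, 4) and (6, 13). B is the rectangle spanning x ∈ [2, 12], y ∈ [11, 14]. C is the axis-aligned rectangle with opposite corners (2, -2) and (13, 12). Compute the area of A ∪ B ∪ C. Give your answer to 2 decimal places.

192.00

By inclusion–exclusion:
Individual areas: |A| = 54, |B| = 30, |C| = 154.
|A∩B|: x∈[2,6], y∈[11,13] → 4·2 = 8.
|A∩C|: x∈[2,6], y∈[4,12] → 4·8 = 32.
|B∩C|: x∈[2,12], y∈[11,12] → 10·1 = 10.
|A∩B∩C| = 4.
|A ∪ B ∪ C| = 238 − 50 + 4 = 192.00.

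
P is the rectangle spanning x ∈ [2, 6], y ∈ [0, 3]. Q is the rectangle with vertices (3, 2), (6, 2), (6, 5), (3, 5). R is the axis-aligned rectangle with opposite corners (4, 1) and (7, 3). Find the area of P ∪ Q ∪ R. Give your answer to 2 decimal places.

20.00

By inclusion–exclusion:
Individual areas: |P| = 12, |Q| = 9, |R| = 6.
|P∩Q|: x∈[3,6], y∈[2,3] → 3·1 = 3.
|P∩R|: x∈[4,6], y∈[1,3] → 2·2 = 4.
|Q∩R|: x∈[4,6], y∈[2,3] → 2·1 = 2.
|P∩Q∩R| = 2.
|P ∪ Q ∪ R| = 27 − 9 + 2 = 20.00.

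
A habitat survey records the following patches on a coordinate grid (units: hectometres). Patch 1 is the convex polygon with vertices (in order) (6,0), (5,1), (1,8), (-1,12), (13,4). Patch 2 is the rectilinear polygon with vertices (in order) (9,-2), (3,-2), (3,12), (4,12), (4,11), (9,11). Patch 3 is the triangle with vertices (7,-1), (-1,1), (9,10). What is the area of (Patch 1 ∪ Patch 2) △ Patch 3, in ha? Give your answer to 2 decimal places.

|Patch 1 ∪ Patch 2| = 99.0714.
|(Patch 1 ∪ Patch 2) ∩ Patch 3| = 36.8019.
|(Patch 1 ∪ Patch 2) △ Patch 3| = 99.0714 + 46 − 73.6038 = 71.47.

71.47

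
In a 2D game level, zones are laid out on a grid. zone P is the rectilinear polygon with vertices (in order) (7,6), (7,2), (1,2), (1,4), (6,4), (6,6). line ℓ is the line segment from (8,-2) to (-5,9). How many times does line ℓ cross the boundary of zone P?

The segment meets the boundary at (1,3.923), (3.273,2).

2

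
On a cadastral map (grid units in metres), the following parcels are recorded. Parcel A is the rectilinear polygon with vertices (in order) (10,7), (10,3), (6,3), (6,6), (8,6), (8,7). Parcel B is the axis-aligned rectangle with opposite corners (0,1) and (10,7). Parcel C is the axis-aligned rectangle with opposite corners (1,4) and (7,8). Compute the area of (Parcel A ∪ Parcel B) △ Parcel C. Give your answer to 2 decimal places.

48.00

|Parcel A ∪ Parcel B| = 60.
|(Parcel A ∪ Parcel B) ∩ Parcel C| = 18.
|(Parcel A ∪ Parcel B) △ Parcel C| = 60 + 24 − 36 = 48.00.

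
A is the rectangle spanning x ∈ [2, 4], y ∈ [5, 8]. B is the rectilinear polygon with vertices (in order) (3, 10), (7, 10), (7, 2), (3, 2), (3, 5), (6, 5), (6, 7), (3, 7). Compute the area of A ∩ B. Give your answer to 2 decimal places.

1.00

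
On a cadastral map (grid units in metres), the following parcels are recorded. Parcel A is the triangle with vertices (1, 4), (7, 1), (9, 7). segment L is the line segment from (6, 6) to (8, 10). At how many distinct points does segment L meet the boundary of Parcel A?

The segment lies entirely outside Parcel A and never meets its boundary.

0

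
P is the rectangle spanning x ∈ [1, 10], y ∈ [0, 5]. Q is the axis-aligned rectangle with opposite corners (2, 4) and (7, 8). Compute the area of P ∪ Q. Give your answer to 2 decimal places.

60.00

By inclusion–exclusion:
Individual areas: |P| = 45, |Q| = 20.
|P∩Q|: x∈[2,7], y∈[4,5] → 5·1 = 5.
|P ∪ Q| = 65 − 5 = 60.00.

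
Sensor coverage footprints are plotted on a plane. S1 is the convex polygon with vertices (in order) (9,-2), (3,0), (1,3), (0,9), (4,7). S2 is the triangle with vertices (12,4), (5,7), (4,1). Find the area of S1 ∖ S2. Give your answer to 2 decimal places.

|S1| = 41.5, |S1∩S2| = 5.9682.
|S1 ∖ S2| = |S1| − |S1∩S2| = 41.5 − 5.9682 = 35.53.

35.53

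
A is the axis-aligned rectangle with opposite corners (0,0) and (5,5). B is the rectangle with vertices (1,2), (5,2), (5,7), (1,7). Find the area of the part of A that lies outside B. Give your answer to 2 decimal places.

|A∩B|: x∈[1,5], y∈[2,5] → 4·3 = 12.
|A| = 25.
|A ∖ B| = |A| − |A∩B| = 25 − 12 = 13.00.

13.00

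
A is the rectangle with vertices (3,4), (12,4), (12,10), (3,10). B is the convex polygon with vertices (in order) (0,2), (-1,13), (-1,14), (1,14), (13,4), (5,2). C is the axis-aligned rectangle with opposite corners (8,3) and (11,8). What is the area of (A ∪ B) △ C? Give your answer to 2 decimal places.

96.52

|A ∪ B| = 110.5167.
|(A ∪ B) ∩ C| = 14.5.
|(A ∪ B) △ C| = 110.5167 + 15 − 29 = 96.52.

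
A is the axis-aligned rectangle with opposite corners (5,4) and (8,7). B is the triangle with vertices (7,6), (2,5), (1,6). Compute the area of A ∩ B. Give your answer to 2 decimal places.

0.40

The intersection is the polygon with vertices (5,6), (7,6), (5,5.6).
By the shoelace formula its area is 0.40.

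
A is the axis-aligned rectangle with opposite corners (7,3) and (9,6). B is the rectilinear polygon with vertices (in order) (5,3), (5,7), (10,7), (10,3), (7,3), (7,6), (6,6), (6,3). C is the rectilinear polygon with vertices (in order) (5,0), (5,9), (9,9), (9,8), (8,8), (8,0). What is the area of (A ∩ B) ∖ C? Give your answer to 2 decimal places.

3.00

|A ∩ B| = 6.
|(A ∩ B) ∩ C| = 3.
|(A ∩ B) ∖ C| = 6 − 3 = 3.00.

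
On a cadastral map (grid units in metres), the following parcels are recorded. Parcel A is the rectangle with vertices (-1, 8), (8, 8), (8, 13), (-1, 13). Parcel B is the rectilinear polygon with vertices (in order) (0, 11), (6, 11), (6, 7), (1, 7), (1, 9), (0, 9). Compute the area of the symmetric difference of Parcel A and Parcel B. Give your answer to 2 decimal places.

|Parcel A| = 45, |Parcel B| = 22, |Parcel A∩Parcel B| = 17.
|Parcel A △ Parcel B| = |Parcel A| + |Parcel B| − 2·|Parcel A∩Parcel B| = 45 + 22 − 34 = 33.00.

33.00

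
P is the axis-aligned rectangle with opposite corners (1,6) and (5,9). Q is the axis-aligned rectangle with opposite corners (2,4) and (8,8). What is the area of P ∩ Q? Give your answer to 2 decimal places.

|P∩Q|: x∈[2,5], y∈[6,8] → 3·2 = 6.

6.00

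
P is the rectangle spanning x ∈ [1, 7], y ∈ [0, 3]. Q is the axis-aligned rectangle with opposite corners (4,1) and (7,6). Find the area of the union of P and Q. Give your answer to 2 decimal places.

27.00

By inclusion–exclusion:
Individual areas: |P| = 18, |Q| = 15.
|P∩Q|: x∈[4,7], y∈[1,3] → 3·2 = 6.
|P ∪ Q| = 33 − 6 = 27.00.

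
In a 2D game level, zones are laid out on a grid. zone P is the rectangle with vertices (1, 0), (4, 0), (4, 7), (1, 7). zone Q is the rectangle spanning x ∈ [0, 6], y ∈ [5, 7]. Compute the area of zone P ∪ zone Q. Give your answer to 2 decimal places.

By inclusion–exclusion:
Individual areas: |zone P| = 21, |zone Q| = 12.
|zone P∩zone Q|: x∈[1,4], y∈[5,7] → 3·2 = 6.
|zone P ∪ zone Q| = 33 − 6 = 27.00.

27.00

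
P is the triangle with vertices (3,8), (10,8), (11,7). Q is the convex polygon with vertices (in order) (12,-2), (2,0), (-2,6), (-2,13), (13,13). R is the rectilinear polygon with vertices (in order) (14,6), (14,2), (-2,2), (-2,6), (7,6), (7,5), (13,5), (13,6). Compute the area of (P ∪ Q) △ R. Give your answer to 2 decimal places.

|P ∪ Q| = 187.5.
|(P ∪ Q) ∩ R| = 46.7667.
|(P ∪ Q) △ R| = 187.5 + 58 − 93.5333 = 151.97.

151.97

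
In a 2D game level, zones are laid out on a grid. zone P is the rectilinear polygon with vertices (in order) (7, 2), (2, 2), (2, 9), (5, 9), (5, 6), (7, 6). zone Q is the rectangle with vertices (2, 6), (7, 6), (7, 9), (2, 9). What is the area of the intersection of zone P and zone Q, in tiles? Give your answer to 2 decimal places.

9.00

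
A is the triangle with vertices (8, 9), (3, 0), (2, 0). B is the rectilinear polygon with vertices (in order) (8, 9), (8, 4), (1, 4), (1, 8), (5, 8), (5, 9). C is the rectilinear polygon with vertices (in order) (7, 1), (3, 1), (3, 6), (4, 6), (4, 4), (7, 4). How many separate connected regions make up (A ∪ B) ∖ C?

(A ∪ B) ∖ C splits into 2 disjoint pieces (area 1.0278, area 29).

2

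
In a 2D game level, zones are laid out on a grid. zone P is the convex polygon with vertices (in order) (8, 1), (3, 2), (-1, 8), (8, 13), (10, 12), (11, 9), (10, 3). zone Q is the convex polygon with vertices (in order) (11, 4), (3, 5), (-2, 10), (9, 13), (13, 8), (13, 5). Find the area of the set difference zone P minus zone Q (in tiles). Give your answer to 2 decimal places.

28.46

|zone P| = 92.5, |zone P∩zone Q| = 64.0415.
|zone P ∖ zone Q| = |zone P| − |zone P∩zone Q| = 92.5 − 64.0415 = 28.46.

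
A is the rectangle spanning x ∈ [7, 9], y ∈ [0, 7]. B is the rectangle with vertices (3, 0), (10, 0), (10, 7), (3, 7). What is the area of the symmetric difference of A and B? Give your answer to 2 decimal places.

35.00

|A∩B|: x∈[7,9], y∈[0,7] → 2·7 = 14.
|A △ B| = |A| + |B| − 2·|A∩B| = 14 + 49 − 28 = 35.00.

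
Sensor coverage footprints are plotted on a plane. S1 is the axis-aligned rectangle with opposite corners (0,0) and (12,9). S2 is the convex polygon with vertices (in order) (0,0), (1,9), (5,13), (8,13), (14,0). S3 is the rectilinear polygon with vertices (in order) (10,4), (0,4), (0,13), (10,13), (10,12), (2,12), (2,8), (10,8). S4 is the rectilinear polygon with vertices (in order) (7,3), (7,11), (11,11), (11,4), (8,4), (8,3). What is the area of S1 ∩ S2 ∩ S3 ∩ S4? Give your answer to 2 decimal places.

The intersection is the polygon with vertices (10,8), (10,4), (8,4), (7,4), (7,8).
By the shoelace formula its area is 12.00.

12.00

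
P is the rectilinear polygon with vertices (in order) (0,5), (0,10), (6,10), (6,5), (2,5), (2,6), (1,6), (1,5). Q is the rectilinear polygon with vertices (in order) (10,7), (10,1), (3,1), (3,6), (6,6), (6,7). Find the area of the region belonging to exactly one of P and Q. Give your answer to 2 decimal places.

62.00

|P| = 29, |Q| = 39, |P∩Q| = 3.
|P △ Q| = |P| + |Q| − 2·|P∩Q| = 29 + 39 − 6 = 62.00.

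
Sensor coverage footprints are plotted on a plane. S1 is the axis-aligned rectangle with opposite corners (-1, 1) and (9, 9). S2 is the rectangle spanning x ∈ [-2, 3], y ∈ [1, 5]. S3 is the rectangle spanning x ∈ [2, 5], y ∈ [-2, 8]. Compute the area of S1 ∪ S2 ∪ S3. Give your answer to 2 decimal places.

93.00

By inclusion–exclusion:
Individual areas: |S1| = 80, |S2| = 20, |S3| = 30.
|S1∩S2|: x∈[-1,3], y∈[1,5] → 4·4 = 16.
|S1∩S3|: x∈[2,5], y∈[1,8] → 3·7 = 21.
|S2∩S3|: x∈[2,3], y∈[1,5] → 1·4 = 4.
|S1∩S2∩S3| = 4.
|S1 ∪ S2 ∪ S3| = 130 − 41 + 4 = 93.00.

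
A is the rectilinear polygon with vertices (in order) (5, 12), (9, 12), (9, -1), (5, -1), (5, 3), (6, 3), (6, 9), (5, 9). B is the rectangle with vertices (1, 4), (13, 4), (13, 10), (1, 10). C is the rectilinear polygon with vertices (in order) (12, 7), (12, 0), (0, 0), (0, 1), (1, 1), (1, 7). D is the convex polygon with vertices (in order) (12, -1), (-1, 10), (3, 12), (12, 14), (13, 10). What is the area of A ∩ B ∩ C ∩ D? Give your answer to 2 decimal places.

The intersection is the polygon with vertices (6,7), (9,7), (9,4), (6.091,4), (6,4.077).
By the shoelace formula its area is 9.00.

9.00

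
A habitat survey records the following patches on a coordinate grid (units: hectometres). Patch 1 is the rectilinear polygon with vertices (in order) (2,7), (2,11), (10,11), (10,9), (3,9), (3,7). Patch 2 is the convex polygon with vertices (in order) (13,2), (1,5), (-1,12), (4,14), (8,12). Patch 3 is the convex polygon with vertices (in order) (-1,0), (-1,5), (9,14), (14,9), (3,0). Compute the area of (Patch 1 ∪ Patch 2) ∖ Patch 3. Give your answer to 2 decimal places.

41.52

|Patch 1 ∪ Patch 2| = 95.
|(Patch 1 ∪ Patch 2) ∩ Patch 3| = 53.4783.
|(Patch 1 ∪ Patch 2) ∖ Patch 3| = 95 − 53.4783 = 41.52.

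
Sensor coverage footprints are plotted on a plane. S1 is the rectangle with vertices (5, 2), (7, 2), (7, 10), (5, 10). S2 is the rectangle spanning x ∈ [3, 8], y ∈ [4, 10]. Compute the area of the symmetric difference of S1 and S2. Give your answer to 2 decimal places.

|S1∩S2|: x∈[5,7], y∈[4,10] → 2·6 = 12.
|S1 △ S2| = |S1| + |S2| − 2·|S1∩S2| = 16 + 30 − 24 = 22.00.

22.00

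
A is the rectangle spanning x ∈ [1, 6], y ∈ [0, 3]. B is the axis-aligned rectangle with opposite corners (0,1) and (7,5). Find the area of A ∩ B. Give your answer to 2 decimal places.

|A∩B|: x∈[1,6], y∈[1,3] → 5·2 = 10.

10.00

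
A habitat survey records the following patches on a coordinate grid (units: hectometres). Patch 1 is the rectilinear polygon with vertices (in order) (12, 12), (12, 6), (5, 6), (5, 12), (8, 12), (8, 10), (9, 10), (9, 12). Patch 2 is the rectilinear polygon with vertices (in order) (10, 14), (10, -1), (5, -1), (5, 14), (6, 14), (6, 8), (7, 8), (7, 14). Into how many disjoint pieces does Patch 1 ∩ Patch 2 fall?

1

Patch 1 ∩ Patch 2 is a single connected region.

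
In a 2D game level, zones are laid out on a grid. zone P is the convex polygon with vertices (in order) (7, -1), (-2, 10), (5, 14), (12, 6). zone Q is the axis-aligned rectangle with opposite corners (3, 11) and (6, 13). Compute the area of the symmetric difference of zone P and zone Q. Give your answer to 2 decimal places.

|zone P| = 101, |zone Q| = 6, |zone P∩zone Q| = 5.9732.
|zone P △ zone Q| = |zone P| + |zone Q| − 2·|zone P∩zone Q| = 101 + 6 − 11.9464 = 95.05.

95.05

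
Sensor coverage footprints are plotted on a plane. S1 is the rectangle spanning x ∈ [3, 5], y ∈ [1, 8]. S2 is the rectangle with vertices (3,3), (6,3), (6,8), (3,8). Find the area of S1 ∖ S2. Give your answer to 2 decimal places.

|S1∩S2|: x∈[3,5], y∈[3,8] → 2·5 = 10.
|S1| = 14.
|S1 ∖ S2| = |S1| − |S1∩S2| = 14 − 10 = 4.00.

4.00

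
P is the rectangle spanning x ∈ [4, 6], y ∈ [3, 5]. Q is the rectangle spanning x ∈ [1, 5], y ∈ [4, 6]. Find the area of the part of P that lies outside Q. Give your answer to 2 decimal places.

3.00

|P∩Q|: x∈[4,5], y∈[4,5] → 1·1 = 1.
|P| = 4.
|P ∖ Q| = |P| − |P∩Q| = 4 − 1 = 3.00.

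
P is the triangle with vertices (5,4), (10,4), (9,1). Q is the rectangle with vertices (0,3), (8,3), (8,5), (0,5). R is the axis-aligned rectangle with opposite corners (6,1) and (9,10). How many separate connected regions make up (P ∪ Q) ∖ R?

(P ∪ Q) ∖ R splits into 2 disjoint pieces (area 1.5, area 12).

2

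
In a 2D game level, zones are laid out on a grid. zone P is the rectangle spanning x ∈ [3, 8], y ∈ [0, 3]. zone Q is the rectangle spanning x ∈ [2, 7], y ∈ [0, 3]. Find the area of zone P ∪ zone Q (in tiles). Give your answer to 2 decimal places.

By inclusion–exclusion:
Individual areas: |zone P| = 15, |zone Q| = 15.
|zone P∩zone Q|: x∈[3,7], y∈[0,3] → 4·3 = 12.
|zone P ∪ zone Q| = 30 − 12 = 18.00.

18.00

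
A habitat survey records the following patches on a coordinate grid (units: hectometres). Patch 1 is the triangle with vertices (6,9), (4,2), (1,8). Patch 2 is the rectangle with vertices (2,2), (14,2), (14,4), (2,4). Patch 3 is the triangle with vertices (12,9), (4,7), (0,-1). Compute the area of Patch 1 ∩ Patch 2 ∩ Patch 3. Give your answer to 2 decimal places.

The intersection is the polygon with vertices (3,4), (4.571,4), (4.125,2.438), (3.882,2.235).
By the shoelace formula its area is 1.53.

1.53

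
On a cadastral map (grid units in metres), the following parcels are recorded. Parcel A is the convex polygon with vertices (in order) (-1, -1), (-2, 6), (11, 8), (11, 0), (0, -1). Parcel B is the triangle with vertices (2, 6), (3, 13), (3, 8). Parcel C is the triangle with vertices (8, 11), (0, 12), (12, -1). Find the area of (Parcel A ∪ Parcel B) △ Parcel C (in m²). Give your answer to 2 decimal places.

|Parcel A ∪ Parcel B| = 97.4251.
|(Parcel A ∪ Parcel B) ∩ Parcel C| = 20.6065.
|(Parcel A ∪ Parcel B) △ Parcel C| = 97.4251 + 46 − 41.213 = 102.21.

102.21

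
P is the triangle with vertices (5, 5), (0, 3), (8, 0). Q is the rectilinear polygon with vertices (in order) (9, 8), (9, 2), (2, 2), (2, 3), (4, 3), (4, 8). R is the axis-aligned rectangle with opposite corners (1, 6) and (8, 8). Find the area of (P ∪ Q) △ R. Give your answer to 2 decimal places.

|P ∪ Q| = 40.0833.
|(P ∪ Q) ∩ R| = 8.
|(P ∪ Q) △ R| = 40.0833 + 14 − 16 = 38.08.

38.08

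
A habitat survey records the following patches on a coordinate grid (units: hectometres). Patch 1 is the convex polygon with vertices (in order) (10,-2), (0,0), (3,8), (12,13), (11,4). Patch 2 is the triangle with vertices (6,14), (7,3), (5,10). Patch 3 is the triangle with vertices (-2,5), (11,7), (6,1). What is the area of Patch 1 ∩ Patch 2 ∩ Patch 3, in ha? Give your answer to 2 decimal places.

1.05

The intersection is the polygon with vertices (7,3), (6.074,6.242), (6.697,6.338).
By the shoelace formula its area is 1.05.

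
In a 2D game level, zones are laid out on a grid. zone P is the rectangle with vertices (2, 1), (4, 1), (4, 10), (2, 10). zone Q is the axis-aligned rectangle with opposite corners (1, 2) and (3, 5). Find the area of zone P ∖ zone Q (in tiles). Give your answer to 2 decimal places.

15.00

|zone P∩zone Q|: x∈[2,3], y∈[2,5] → 1·3 = 3.
|zone P| = 18.
|zone P ∖ zone Q| = |zone P| − |zone P∩zone Q| = 18 − 3 = 15.00.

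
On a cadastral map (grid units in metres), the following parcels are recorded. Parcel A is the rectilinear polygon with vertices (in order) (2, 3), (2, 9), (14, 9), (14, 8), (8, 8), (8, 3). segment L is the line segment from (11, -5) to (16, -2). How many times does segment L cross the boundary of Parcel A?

0

The segment lies entirely outside Parcel A and never meets its boundary.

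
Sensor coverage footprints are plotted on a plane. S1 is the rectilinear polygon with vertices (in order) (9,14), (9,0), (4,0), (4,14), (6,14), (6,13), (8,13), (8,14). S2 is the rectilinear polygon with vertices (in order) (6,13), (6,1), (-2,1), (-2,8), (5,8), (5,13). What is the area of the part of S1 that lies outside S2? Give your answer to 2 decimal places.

|S1| = 68, |S1∩S2| = 19.
|S1 ∖ S2| = |S1| − |S1∩S2| = 68 − 19 = 49.00.

49.00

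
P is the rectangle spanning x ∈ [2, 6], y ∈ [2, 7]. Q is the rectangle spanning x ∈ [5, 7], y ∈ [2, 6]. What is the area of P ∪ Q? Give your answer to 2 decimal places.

24.00

By inclusion–exclusion:
Individual areas: |P| = 20, |Q| = 8.
|P∩Q|: x∈[5,6], y∈[2,6] → 1·4 = 4.
|P ∪ Q| = 28 − 4 = 24.00.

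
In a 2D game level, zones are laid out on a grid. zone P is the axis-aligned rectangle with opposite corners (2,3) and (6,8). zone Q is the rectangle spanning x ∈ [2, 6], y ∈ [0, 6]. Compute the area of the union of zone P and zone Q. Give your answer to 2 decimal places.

By inclusion–exclusion:
Individual areas: |zone P| = 20, |zone Q| = 24.
|zone P∩zone Q|: x∈[2,6], y∈[3,6] → 4·3 = 12.
|zone P ∪ zone Q| = 44 − 12 = 32.00.

32.00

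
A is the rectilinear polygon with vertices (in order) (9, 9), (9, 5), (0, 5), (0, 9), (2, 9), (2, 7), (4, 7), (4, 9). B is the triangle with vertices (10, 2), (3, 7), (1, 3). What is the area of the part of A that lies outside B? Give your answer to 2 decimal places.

|A| = 32, |A∩B| = 3.8.
|A ∖ B| = |A| − |A∩B| = 32 − 3.8 = 28.20.

28.20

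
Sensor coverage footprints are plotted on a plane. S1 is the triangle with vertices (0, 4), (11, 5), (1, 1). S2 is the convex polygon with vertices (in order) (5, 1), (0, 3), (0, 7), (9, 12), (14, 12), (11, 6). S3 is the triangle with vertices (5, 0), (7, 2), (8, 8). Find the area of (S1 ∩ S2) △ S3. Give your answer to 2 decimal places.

17.14

|S1 ∩ S2| = 14.4273.
|(S1 ∩ S2) ∩ S3| = 1.1433.
|(S1 ∩ S2) △ S3| = 14.4273 + 5 − 2.2867 = 17.14.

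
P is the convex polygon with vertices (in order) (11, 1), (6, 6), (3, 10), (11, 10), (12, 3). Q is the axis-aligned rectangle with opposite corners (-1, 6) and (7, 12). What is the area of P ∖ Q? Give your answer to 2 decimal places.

33.00

|P| = 43, |P∩Q| = 10.
|P ∖ Q| = |P| − |P∩Q| = 43 − 10 = 33.00.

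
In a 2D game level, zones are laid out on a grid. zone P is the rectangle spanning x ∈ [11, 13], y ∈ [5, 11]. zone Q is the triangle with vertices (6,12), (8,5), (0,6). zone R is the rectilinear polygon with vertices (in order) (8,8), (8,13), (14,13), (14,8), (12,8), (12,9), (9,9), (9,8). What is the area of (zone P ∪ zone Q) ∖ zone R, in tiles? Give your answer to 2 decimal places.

|zone P ∪ zone Q| = 39.
|(zone P ∪ zone Q) ∩ zone R| = 5.
|(zone P ∪ zone Q) ∖ zone R| = 39 − 5 = 34.00.

34.00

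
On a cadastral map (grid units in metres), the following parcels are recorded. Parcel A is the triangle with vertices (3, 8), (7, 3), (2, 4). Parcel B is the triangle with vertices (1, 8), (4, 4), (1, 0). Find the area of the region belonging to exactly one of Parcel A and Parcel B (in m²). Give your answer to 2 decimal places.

17.80

|Parcel A| = 10.5, |Parcel B| = 12, |Parcel A∩Parcel B| = 2.3478.
|Parcel A △ Parcel B| = |Parcel A| + |Parcel B| − 2·|Parcel A∩Parcel B| = 10.5 + 12 − 4.6957 = 17.80.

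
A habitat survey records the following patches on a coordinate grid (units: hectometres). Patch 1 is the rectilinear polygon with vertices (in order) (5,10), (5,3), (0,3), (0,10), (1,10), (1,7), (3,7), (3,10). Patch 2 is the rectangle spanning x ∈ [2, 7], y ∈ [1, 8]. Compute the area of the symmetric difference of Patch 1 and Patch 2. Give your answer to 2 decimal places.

36.00

|Patch 1| = 29, |Patch 2| = 35, |Patch 1∩Patch 2| = 14.
|Patch 1 △ Patch 2| = |Patch 1| + |Patch 2| − 2·|Patch 1∩Patch 2| = 29 + 35 − 28 = 36.00.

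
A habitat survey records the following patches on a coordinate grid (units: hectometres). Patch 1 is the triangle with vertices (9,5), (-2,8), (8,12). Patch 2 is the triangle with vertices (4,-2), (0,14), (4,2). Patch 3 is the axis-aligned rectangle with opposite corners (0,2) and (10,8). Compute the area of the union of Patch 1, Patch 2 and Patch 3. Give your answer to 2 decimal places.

By inclusion–exclusion:
Individual areas: |Patch 1| = 37, |Patch 2| = 8, |Patch 3| = 60.
|Patch 1∩Patch 2| = 1.2036.
|Patch 1∩Patch 3| = 15.3117.
|Patch 2∩Patch 3| = 4.5.
|Patch 1∩Patch 2∩Patch 3| = 0.6073.
|Patch 1 ∪ Patch 2 ∪ Patch 3| = 105 − 21.0153 + 0.6073 = 84.59.

84.59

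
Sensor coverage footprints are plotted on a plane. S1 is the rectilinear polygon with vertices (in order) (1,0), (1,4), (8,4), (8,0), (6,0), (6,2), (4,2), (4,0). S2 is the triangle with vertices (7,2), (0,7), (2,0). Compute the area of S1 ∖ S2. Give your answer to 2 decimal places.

|S1| = 24, |S1∩S2| = 12.85.
|S1 ∖ S2| = |S1| − |S1∩S2| = 24 − 12.85 = 11.15.

11.15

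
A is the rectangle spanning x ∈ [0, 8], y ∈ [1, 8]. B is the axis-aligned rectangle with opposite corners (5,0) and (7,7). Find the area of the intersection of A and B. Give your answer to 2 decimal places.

|A∩B|: x∈[5,7], y∈[1,7] → 2·6 = 12.

12.00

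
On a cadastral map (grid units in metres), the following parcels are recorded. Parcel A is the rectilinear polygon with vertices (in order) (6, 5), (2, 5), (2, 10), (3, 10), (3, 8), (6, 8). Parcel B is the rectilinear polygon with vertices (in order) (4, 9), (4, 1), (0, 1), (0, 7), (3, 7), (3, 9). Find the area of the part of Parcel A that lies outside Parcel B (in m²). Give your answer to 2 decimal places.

|Parcel A| = 14, |Parcel A∩Parcel B| = 5.
|Parcel A ∖ Parcel B| = |Parcel A| − |Parcel A∩Parcel B| = 14 − 5 = 9.00.

9.00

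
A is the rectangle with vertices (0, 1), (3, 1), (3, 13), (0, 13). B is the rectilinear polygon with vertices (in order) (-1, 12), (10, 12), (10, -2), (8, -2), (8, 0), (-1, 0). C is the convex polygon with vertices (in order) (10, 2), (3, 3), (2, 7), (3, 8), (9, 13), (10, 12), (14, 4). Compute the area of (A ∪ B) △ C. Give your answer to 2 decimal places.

|A ∪ B| = 139.
|(A ∪ B) ∩ C| = 59.4.
|(A ∪ B) △ C| = 139 + 80.5 − 118.8 = 100.70.

100.70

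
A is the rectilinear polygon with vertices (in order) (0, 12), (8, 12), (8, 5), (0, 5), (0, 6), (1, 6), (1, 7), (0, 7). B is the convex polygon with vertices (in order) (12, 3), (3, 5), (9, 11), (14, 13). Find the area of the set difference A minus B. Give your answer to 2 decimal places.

|A| = 55, |A∩B| = 12.5.
|A ∖ B| = |A| − |A∩B| = 55 − 12.5 = 42.50.

42.50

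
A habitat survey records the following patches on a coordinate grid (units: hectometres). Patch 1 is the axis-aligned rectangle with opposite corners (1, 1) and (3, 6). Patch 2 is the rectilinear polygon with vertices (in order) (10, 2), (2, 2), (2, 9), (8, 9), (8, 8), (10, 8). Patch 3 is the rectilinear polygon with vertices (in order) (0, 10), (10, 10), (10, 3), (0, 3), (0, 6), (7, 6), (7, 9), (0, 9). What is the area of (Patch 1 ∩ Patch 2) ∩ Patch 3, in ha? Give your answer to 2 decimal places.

3.00

The region (Patch 1 ∩ Patch 2) ∩ Patch 3 is the polygon with vertices (3,3), (2,3), (2,6), (3,6).
By the shoelace formula its area is 3.00.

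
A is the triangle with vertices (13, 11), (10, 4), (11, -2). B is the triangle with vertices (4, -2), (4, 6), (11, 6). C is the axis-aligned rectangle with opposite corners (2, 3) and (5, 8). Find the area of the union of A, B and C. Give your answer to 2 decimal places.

52.48

By inclusion–exclusion:
Individual areas: |A| = 12.5, |B| = 28, |C| = 15.
|A∩B| = 0.0229.
|A∩C| = 0.
|B∩C| = 3.
|A∩B∩C| = 0.
|A ∪ B ∪ C| = 55.5 − 3.0229 + 0 = 52.48.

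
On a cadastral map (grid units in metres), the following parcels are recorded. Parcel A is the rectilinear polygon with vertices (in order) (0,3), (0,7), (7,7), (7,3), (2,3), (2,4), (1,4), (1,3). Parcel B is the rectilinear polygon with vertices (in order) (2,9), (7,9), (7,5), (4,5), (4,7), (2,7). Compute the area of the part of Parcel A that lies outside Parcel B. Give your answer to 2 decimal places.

|Parcel A| = 27, |Parcel A∩Parcel B| = 6.
|Parcel A ∖ Parcel B| = |Parcel A| − |Parcel A∩Parcel B| = 27 − 6 = 21.00.

21.00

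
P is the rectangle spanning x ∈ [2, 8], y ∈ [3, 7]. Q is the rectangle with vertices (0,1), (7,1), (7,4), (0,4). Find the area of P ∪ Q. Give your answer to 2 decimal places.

By inclusion–exclusion:
Individual areas: |P| = 24, |Q| = 21.
|P∩Q|: x∈[2,7], y∈[3,4] → 5·1 = 5.
|P ∪ Q| = 45 − 5 = 40.00.

40.00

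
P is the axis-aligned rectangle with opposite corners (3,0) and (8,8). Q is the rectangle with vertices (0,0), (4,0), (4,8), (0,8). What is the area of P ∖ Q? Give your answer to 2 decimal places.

|P∩Q|: x∈[3,4], y∈[0,8] → 1·8 = 8.
|P| = 40.
|P ∖ Q| = |P| − |P∩Q| = 40 − 8 = 32.00.

32.00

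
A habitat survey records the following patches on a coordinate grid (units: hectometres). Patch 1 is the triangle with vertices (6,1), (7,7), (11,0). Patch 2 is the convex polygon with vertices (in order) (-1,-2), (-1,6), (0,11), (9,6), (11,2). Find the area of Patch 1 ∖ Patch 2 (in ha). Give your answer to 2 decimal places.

|Patch 1| = 15.5, |Patch 1∩Patch 2| = 12.71.
|Patch 1 ∖ Patch 2| = |Patch 1| − |Patch 1∩Patch 2| = 15.5 − 12.71 = 2.79.

2.79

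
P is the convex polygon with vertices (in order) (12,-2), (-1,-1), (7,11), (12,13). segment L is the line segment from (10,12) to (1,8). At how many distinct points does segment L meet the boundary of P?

1

The segment meets the boundary at (6.684,10.526).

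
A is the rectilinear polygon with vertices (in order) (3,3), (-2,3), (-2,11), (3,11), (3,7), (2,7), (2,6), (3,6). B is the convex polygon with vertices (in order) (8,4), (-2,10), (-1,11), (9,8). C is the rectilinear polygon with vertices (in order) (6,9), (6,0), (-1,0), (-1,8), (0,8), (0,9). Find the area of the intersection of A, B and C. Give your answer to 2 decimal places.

The intersection is the polygon with vertices (0,8.8), (0,9), (3,9), (3,7).
By the shoelace formula its area is 3.30.

3.30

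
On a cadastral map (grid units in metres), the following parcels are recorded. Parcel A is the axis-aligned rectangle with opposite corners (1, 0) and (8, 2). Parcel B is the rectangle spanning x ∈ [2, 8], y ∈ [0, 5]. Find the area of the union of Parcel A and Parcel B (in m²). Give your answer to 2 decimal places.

32.00

By inclusion–exclusion:
Individual areas: |Parcel A| = 14, |Parcel B| = 30.
|Parcel A∩Parcel B|: x∈[2,8], y∈[0,2] → 6·2 = 12.
|Parcel A ∪ Parcel B| = 44 − 12 = 32.00.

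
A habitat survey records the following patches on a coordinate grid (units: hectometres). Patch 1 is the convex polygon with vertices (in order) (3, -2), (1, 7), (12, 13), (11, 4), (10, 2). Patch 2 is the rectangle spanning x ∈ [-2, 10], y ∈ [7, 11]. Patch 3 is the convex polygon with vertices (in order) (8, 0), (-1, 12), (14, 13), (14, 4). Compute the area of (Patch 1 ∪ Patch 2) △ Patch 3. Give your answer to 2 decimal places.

84.72

|Patch 1 ∪ Patch 2| = 120.1667.
|(Patch 1 ∪ Patch 2) ∩ Patch 3| = 78.4741.
|(Patch 1 ∪ Patch 2) △ Patch 3| = 120.1667 + 121.5 − 156.9482 = 84.72.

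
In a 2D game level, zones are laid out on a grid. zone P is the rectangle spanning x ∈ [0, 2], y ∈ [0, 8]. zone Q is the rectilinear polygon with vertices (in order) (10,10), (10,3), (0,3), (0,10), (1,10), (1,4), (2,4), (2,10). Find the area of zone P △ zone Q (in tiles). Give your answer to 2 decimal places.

|zone P| = 16, |zone Q| = 64, |zone P∩zone Q| = 6.
|zone P △ zone Q| = |zone P| + |zone Q| − 2·|zone P∩zone Q| = 16 + 64 − 12 = 68.00.

68.00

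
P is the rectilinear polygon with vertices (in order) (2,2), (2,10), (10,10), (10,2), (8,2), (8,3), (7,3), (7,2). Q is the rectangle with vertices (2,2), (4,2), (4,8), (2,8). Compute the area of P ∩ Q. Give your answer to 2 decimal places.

The intersection is the polygon with vertices (2,8), (4,8), (4,2), (2,2).
By the shoelace formula its area is 12.00.

12.00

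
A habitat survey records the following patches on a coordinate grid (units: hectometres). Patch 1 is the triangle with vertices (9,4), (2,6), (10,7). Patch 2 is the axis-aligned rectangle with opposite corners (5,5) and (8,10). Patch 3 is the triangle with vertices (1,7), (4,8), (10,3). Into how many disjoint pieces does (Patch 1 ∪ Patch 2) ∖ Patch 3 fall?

2

(Patch 1 ∪ Patch 2) ∖ Patch 3 splits into 2 disjoint pieces (area 0.7369, area 16.2246).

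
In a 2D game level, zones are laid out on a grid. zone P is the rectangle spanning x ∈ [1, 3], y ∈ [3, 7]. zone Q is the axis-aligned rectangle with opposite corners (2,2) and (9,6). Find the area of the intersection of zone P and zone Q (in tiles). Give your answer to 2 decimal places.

|zone P∩zone Q|: x∈[2,3], y∈[3,6] → 1·3 = 3.

3.00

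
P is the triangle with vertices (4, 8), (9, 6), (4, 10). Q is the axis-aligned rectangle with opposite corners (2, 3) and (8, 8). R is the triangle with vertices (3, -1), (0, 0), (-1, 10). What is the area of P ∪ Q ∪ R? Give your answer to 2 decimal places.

By inclusion–exclusion:
Individual areas: |P| = 5, |Q| = 30, |R| = 14.5.
|P∩Q| = 2.3.
|P∩R| = 0.
|Q∩R| = 0.
|P∩Q∩R| = 0.
|P ∪ Q ∪ R| = 49.5 − 2.3 + 0 = 47.20.

47.20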